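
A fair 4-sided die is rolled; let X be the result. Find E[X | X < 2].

1

Given X < 2, X is equally likely to be any of {1}.
E[X | X < 2] = (1) / 1 = 1.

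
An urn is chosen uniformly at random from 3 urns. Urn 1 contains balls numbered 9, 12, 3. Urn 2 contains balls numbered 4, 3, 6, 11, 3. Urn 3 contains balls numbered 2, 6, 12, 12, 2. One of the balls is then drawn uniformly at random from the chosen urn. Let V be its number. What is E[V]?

E[V | urn 1] = (9+12+3)/3 = 8.
E[V | urn 2] = (4+3+6+11+3)/5 = 27/5.
E[V | urn 3] = (2+6+12+12+2)/5 = 34/5.
By the law of total expectation,
E[V] = (1/3)·(8) + (1/3)·(27/5) + (1/3)·(34/5) = 101/15.

101/15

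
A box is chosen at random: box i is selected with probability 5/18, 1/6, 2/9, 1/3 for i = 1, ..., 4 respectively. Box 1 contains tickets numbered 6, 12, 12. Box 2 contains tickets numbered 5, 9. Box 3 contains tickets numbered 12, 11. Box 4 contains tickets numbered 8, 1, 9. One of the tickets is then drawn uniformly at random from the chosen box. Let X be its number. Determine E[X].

E[X | box 1] = (6+12+12)/3 = 10.
E[X | box 2] = (5+9)/2 = 7.
E[X | box 3] = (12+11)/2 = 23/2.
E[X | box 4] = (8+1+9)/3 = 6.
E[X] = (5/18)·(10) + (1/6)·(7) + (2/9)·(23/2) + (1/3)·(6) = 17/2.

17/2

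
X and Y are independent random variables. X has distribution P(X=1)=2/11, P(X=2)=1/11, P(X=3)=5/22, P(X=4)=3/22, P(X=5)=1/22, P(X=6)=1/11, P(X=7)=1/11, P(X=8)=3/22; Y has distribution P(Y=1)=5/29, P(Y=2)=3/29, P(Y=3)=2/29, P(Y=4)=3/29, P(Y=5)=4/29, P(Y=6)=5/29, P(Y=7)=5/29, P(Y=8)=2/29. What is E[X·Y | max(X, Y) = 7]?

P(max(X, Y) = 7) = 139/638.
Summing XY·P(x,y) over outcomes with max(X, Y) = 7 gives 1708/319.
E[X·Y | max(X, Y) = 7] = (1708/319) / (139/638) = 3416/139.

3416/139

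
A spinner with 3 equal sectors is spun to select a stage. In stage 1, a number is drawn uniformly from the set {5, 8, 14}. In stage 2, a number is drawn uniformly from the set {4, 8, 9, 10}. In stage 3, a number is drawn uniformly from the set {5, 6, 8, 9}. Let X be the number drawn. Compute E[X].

E[X | stage 1] = (5+8+14)/3 = 9.
E[X | stage 2] = (4+8+9+10)/4 = 31/4.
E[X | stage 3] = (5+6+8+9)/4 = 7.
E[X] = (1/3)·(9) + (1/3)·(31/4) + (1/3)·(7) = 95/12.

95/12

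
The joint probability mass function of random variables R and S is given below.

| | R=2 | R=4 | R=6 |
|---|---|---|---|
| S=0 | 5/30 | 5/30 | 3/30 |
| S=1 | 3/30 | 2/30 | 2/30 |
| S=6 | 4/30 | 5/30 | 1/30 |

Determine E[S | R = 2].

P(R = 2) = 2/5.
Summing S·P(R=x,S=y) over the conditioning event gives 9/10.
E[S | R = 2] = (9/10) / (2/5) = 9/4.

9/4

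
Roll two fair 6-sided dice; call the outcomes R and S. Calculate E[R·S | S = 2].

P(S = 2) = 1/6.
Summing RS·P(x,y) over outcomes with S = 2 gives 7/6.
E[R·S | S = 2] = (7/6) / (1/6) = 7.

7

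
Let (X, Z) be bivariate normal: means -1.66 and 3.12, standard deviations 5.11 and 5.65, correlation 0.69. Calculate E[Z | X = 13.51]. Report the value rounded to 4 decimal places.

14.6934

The regression of Z on X has slope ρ·σ_Z/σ_X and passes through (μ_X, μ_Z).
E[Z | X=13.51] = 3.12 + (0.69)·(5.65/5.11)·(13.51 − (-1.66)) = 3.12 + (0.762916)·(15.17) = 14.6934.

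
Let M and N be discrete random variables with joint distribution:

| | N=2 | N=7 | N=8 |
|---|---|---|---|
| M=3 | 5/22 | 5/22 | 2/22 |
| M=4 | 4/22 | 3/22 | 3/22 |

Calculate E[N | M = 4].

P(M = 4) = 5/11.
Σ N·P over the event = 2·(4/22) + 7·(3/22) + 8·(3/22) = 53/22.
E[N | M = 4] = (53/22) / (5/11) = 53/10.

53/10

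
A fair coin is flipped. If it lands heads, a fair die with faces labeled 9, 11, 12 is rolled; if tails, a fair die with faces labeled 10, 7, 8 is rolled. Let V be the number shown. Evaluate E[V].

19/2

E[V | heads] = (9+11+12)/3 = 32/3.
E[V | tails] = (10+7+8)/3 = 25/3.
By the law of total expectation,
E[V] = (1/2)·(32/3) + (1/2)·(25/3) = 19/2.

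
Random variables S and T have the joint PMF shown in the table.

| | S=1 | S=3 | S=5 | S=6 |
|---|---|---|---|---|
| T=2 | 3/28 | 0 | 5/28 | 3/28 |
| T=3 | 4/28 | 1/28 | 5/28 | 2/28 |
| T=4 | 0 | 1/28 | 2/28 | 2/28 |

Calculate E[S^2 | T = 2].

236/11

P(T = 2) = 11/28.
Summing S^2·P(S=x,T=y) over the conditioning event gives 59/7.
E[S^2 | T = 2] = (59/7) / (11/28) = 236/11.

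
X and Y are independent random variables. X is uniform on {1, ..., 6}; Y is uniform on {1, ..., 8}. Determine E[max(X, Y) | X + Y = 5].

7/2

Outcomes with X + Y = 5: (1,4), (2,3), (3,2), (4,1), each with probability 1/48.
E[max(X, Y) | X + Y = 5] = (4 + 3 + 3 + 4) / 4 = 7/2.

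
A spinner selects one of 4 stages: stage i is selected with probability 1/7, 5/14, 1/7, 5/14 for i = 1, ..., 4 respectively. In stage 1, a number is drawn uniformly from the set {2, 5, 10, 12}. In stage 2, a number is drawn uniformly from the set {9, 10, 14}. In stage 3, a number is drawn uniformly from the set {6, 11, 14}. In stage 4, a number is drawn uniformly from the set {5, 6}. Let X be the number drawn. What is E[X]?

353/42

E[X | stage 1] = (2+5+10+12)/4 = 29/4.
E[X | stage 2] = (9+10+14)/3 = 11.
E[X | stage 3] = (6+11+14)/3 = 31/3.
E[X | stage 4] = (5+6)/2 = 11/2.
E[X] = (1/7)·(29/4) + (5/14)·(11) + (1/7)·(31/3) + (5/14)·(11/2) = 353/42.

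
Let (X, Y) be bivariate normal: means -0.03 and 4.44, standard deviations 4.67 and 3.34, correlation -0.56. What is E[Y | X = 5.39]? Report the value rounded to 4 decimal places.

2.2692

E[Y | X=x] = μ_Y + ρ(σ_Y/σ_X)(x − μ_X) for jointly normal variables.
E[Y | X=5.39] = 4.44 + (-0.56)·(3.34/4.67)·(5.39 − (-0.03)) = 4.44 + (-0.40051)·(5.42) = 2.2692.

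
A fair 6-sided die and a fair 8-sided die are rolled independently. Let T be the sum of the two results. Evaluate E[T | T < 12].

22/3

P(T < 12) = 7/8.
E[T | T < 12] = (77/12) / (7/8) = 22/3.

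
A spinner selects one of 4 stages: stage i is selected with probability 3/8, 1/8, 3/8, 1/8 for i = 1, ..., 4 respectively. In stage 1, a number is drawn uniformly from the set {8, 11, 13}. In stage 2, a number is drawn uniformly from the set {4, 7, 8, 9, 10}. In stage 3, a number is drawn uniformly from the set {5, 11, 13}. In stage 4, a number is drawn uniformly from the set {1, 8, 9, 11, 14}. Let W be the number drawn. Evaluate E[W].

193/20

E[W | stage 1] = (8+11+13)/3 = 32/3.
E[W | stage 2] = (4+7+8+9+10)/5 = 38/5.
E[W | stage 3] = (5+11+13)/3 = 29/3.
E[W | stage 4] = (1+8+9+11+14)/5 = 43/5.
By the law of total expectation,
E[W] = (3/8)·(32/3) + (1/8)·(38/5) + (3/8)·(29/3) + (1/8)·(43/5) = 193/20.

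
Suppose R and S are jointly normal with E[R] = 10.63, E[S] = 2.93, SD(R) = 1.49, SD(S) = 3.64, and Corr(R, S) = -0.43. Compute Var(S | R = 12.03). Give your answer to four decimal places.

10.7997

For a bivariate normal, Var(S | R=x) = σ_S²(1 − ρ²).
Var(S | R=12.03) = (3.64)²·(1 − (-0.43)²) = 13.2496·0.8151 = 10.7997.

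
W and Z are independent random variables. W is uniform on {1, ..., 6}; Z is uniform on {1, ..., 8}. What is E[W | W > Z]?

P(W > Z) = 5/16.
Summing W·P(x,y) over outcomes with W > Z gives 35/24.
E[W | W > Z] = (35/24) / (5/16) = 14/3.

14/3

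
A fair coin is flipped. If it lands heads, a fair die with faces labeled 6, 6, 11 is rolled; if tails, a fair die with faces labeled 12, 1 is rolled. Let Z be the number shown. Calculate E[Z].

E[Z | heads] = (6+6+11)/3 = 23/3.
E[Z | tails] = (12+1)/2 = 13/2.
By the law of total expectation,
E[Z] = (1/2)·(23/3) + (1/2)·(13/2) = 85/12.

85/12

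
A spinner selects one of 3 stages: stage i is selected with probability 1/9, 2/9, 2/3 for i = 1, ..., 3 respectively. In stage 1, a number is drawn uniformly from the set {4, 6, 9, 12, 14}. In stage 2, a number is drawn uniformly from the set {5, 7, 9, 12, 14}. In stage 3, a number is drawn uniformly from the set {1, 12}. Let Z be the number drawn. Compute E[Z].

E[Z | stage 1] = (4+6+9+12+14)/5 = 9.
E[Z | stage 2] = (5+7+9+12+14)/5 = 47/5.
E[Z | stage 3] = (1+12)/2 = 13/2.
By the law of total expectation,
E[Z] = (1/9)·(9) + (2/9)·(47/5) + (2/3)·(13/2) = 334/45.

334/45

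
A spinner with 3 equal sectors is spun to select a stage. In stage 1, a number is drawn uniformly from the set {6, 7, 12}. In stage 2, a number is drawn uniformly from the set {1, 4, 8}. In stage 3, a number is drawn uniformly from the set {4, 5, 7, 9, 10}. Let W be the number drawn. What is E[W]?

E[W | stage 1] = (6+7+12)/3 = 25/3.
E[W | stage 2] = (1+4+8)/3 = 13/3.
E[W | stage 3] = (4+5+7+9+10)/5 = 7.
E[W] = (1/3)·(25/3) + (1/3)·(13/3) + (1/3)·(7) = 59/9.

59/9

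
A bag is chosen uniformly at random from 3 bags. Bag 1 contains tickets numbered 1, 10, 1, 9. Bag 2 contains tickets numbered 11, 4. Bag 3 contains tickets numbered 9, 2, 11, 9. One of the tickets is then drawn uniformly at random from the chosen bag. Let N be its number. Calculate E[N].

E[N | bag 1] = (1+10+1+9)/4 = 21/4.
E[N | bag 2] = (11+4)/2 = 15/2.
E[N | bag 3] = (9+2+11+9)/4 = 31/4.
E[N] = (1/3)·(21/4) + (1/3)·(15/2) + (1/3)·(31/4) = 41/6.

41/6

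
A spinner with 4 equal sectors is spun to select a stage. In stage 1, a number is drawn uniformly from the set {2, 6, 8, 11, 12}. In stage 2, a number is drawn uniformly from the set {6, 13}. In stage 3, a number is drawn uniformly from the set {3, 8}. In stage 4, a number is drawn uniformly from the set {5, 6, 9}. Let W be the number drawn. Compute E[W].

E[W | stage 1] = (2+6+8+11+12)/5 = 39/5.
E[W | stage 2] = (6+13)/2 = 19/2.
E[W | stage 3] = (3+8)/2 = 11/2.
E[W | stage 4] = (5+6+9)/3 = 20/3.
E[W] = (1/4)·(39/5) + (1/4)·(19/2) + (1/4)·(11/2) + (1/4)·(20/3) = 221/30.

221/30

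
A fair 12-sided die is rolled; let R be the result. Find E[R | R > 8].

Given R > 8, R is equally likely to be any of {9, 10, 11, 12}.
E[R | R > 8] = (9 + 10 + 11 + 12) / 4 = 21/2.

21/2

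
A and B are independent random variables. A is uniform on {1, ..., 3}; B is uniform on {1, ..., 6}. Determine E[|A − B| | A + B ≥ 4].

P(A + B ≥ 4) = 5/6.
Summing |A−B|·P(x,y) over outcomes with A + B ≥ 4 gives 11/6.
E[|A − B| | A + B ≥ 4] = (11/6) / (5/6) = 11/5.

11/5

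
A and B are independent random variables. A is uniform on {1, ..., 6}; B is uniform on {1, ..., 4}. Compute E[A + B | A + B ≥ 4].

P(A + B ≥ 4) = 7/8.
Summing (A+B)·P(x,y) over outcomes with A + B ≥ 4 gives 17/3.
E[A + B | A + B ≥ 4] = (17/3) / (7/8) = 136/21.

136/21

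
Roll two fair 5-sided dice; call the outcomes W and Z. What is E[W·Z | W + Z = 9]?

20

Outcomes with W + Z = 9: (4,5), (5,4), each with probability 1/25.
E[W·Z | W + Z = 9] = (20 + 20) / 2 = 20.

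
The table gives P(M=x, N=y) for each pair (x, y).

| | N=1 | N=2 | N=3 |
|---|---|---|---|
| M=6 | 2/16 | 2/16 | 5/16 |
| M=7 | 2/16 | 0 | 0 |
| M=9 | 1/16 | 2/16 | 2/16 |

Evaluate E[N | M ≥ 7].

P(M ≥ 7) = 7/16.
Σ N·P over the event = 1·(2/16) + 1·(1/16) + 2·(2/16) + 3·(2/16) = 13/16.
E[N | M ≥ 7] = (13/16) / (7/16) = 13/7.

13/7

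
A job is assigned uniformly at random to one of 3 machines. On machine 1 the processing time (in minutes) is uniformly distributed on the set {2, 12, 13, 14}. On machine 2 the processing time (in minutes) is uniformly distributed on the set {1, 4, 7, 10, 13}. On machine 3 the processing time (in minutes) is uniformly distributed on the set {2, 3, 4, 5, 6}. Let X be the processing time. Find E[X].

E[X | machine 1] = (2+12+13+14)/4 = 41/4.
E[X | machine 2] = (1+4+7+10+13)/5 = 7.
E[X | machine 3] = (2+3+4+5+6)/5 = 4.
E[X] = (1/3)·(41/4) + (1/3)·(7) + (1/3)·(4) = 85/12.

85/12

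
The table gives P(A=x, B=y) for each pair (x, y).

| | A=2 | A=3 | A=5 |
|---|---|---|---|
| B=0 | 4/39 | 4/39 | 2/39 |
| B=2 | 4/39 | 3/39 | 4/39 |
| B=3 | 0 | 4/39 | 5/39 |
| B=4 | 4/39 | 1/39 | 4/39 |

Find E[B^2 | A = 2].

20/3

P(A = 2) = 4/13.
Σ B^2·P over the event = 0·(4/39) + 4·(4/39) + 16·(4/39) = 80/39.
E[B^2 | A = 2] = (80/39) / (4/13) = 20/3.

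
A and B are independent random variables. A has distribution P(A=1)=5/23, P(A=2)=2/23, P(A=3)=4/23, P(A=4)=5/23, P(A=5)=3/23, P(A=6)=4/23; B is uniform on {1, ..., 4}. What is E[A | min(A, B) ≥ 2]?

P(min(A, B) ≥ 2) = 27/46.
Summing A·P(x,y) over outcomes with min(A, B) ≥ 2 gives 225/92.
E[A | min(A, B) ≥ 2] = (225/92) / (27/46) = 25/6.

25/6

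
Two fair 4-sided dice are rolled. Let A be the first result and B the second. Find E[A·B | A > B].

35/6

Outcomes with A > B: (2,1), (3,1), (3,2), (4,1), (4,2), (4,3), each with probability 1/16.
E[A·B | A > B] = (2 + 3 + 6 + 4 + 8 + 12) / 6 = 35/6.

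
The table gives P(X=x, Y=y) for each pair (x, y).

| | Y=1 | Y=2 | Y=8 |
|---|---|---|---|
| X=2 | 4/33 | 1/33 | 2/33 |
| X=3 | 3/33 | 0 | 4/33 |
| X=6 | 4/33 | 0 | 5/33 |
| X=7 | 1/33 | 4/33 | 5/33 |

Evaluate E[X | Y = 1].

P(Y = 1) = 4/11.
Σ X·P over the event = 2·(4/33) + 3·(3/33) + 6·(4/33) + 7·(1/33) = 16/11.
E[X | Y = 1] = (16/11) / (4/11) = 4.

4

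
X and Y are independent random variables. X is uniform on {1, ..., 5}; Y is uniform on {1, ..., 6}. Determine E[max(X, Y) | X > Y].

Outcomes with X > Y: (2,1), (3,1), (3,2), (4,1), (4,2), (4,3), (5,1), (5,2), (5,3), (5,4), each with probability 1/30.
E[max(X, Y) | X > Y] = (2 + 3 + 3 + 4 + 4 + 4 + 5 + 5 + 5 + 5) / 10 = 4.

4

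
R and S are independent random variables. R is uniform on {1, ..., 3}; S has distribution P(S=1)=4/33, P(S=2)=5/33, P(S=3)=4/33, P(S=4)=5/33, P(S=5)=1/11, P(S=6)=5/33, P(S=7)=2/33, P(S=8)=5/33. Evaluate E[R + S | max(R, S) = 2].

P(max(R, S) = 2) = 14/99.
Summing (R+S)·P(x,y) over outcomes with max(R, S) = 2 gives 47/99.
E[R + S | max(R, S) = 2] = (47/99) / (14/99) = 47/14.

47/14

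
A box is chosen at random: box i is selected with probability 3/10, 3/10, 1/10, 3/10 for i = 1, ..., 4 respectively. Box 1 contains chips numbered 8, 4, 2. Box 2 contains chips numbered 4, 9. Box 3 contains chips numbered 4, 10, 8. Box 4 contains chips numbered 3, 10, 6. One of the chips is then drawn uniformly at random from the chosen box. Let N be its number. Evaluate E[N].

359/60

E[N | box 1] = (8+4+2)/3 = 14/3.
E[N | box 2] = (4+9)/2 = 13/2.
E[N | box 3] = (4+10+8)/3 = 22/3.
E[N | box 4] = (3+10+6)/3 = 19/3.
By the law of total expectation,
E[N] = (3/10)·(14/3) + (3/10)·(13/2) + (1/10)·(22/3) + (3/10)·(19/3) = 359/60.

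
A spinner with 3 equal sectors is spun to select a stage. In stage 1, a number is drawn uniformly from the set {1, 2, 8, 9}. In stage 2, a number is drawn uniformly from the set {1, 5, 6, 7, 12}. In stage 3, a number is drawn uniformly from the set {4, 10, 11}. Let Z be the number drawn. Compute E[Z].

293/45

E[Z | stage 1] = (1+2+8+9)/4 = 5.
E[Z | stage 2] = (1+5+6+7+12)/5 = 31/5.
E[Z | stage 3] = (4+10+11)/3 = 25/3.
E[Z] = (1/3)·(5) + (1/3)·(31/5) + (1/3)·(25/3) = 293/45.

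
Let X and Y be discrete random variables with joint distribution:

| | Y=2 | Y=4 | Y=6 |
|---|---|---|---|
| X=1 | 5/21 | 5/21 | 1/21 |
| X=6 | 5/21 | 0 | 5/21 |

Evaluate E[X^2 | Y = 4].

P(Y = 4) = 5/21.
Σ X^2·P over the event = 1·(5/21) = 5/21.
E[X^2 | Y = 4] = (5/21) / (5/21) = 1.

1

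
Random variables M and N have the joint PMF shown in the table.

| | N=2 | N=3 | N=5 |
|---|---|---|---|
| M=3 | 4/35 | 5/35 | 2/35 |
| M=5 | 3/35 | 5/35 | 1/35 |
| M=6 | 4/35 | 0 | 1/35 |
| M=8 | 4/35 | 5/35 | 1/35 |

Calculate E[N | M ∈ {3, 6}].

P(M ∈ {3, 6}) = 16/35.
Summing N·P(M=x,N=y) over the conditioning event gives 46/35.
E[N | M ∈ {3, 6}] = (46/35) / (16/35) = 23/8.

23/8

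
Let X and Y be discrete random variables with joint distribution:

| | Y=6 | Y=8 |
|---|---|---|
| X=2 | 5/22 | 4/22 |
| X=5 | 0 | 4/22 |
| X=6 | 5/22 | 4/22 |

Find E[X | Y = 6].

4

P(Y = 6) = 5/11.
Σ X·P over the event = 2·(5/22) + 6·(5/22) = 20/11.
E[X | Y = 6] = (20/11) / (5/11) = 4.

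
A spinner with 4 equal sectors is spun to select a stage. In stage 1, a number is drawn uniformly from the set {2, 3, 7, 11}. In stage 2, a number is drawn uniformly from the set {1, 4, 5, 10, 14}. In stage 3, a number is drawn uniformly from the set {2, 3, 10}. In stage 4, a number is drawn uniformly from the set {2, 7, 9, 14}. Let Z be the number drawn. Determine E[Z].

E[Z | stage 1] = (2+3+7+11)/4 = 23/4.
E[Z | stage 2] = (1+4+5+10+14)/5 = 34/5.
E[Z | stage 3] = (2+3+10)/3 = 5.
E[Z | stage 4] = (2+7+9+14)/4 = 8.
E[Z] = (1/4)·(23/4) + (1/4)·(34/5) + (1/4)·(5) + (1/4)·(8) = 511/80.

511/80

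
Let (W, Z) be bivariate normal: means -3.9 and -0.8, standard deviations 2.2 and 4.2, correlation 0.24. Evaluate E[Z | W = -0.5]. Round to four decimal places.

E[Z | W=x] = μ_Z + ρ(σ_Z/σ_W)(x − μ_W) for jointly normal variables.
E[Z | W=-0.5] = -0.8 + (0.24)·(4.2/2.2)·(-0.5 − (-3.9)) = -0.8 + (0.45818)·(3.4) = 0.7578.

0.7578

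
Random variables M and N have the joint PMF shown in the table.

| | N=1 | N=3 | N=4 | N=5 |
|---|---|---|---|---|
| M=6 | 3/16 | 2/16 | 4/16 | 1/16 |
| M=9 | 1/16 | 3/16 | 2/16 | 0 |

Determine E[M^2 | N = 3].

P(N = 3) = 5/16.
Σ M^2·P over the event = 36·(2/16) + 81·(3/16) = 315/16.
E[M^2 | N = 3] = (315/16) / (5/16) = 63.

63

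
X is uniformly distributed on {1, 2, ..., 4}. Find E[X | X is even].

Given X is even, X is equally likely to be any of {2, 4}.
E[X | X is even] = (2 + 4) / 2 = 3.

3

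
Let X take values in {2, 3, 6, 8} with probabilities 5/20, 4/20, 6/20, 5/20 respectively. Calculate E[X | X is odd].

P(X is odd) = 1/5.
Σ over the event: 3·1/5 = 3/5.
E[X | X is odd] = (3/5) / (1/5) = 3.

3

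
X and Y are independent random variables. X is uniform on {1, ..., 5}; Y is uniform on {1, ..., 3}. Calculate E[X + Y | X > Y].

17/3

P(X > Y) = 3/5.
Summing (X+Y)·P(x,y) over outcomes with X > Y gives 17/5.
E[X + Y | X > Y] = (17/5) / (3/5) = 17/3.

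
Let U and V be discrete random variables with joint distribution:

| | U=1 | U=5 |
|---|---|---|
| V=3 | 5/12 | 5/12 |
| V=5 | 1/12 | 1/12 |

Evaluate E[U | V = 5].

P(V = 5) = 1/6.
Σ U·P over the event = 1·(1/12) + 5·(1/12) = 1/2.
E[U | V = 5] = (1/2) / (1/6) = 3.

3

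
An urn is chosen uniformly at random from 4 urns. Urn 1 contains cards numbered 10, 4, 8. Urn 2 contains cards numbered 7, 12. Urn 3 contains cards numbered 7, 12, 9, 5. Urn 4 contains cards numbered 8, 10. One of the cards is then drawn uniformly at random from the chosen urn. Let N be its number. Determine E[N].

409/48

E[N | urn 1] = (10+4+8)/3 = 22/3.
E[N | urn 2] = (7+12)/2 = 19/2.
E[N | urn 3] = (7+12+9+5)/4 = 33/4.
E[N | urn 4] = (8+10)/2 = 9.
E[N] = (1/4)·(22/3) + (1/4)·(19/2) + (1/4)·(33/4) + (1/4)·(9) = 409/48.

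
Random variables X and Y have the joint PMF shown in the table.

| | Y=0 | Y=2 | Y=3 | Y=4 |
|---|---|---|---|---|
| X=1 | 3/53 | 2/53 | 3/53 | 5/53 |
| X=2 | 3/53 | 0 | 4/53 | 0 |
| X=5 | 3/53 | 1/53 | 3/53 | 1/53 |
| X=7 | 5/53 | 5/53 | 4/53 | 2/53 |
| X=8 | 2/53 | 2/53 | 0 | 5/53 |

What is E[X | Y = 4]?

64/13

P(Y = 4) = 13/53.
Σ X·P over the event = 1·(5/53) + 5·(1/53) + 7·(2/53) + 8·(5/53) = 64/53.
E[X | Y = 4] = (64/53) / (13/53) = 64/13.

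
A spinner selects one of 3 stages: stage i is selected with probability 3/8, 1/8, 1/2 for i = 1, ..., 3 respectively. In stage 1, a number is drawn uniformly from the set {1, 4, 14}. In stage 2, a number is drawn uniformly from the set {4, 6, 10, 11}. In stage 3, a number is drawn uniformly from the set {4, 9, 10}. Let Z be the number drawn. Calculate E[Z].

E[Z | stage 1] = (1+4+14)/3 = 19/3.
E[Z | stage 2] = (4+6+10+11)/4 = 31/4.
E[Z | stage 3] = (4+9+10)/3 = 23/3.
By the law of total expectation,
E[Z] = (3/8)·(19/3) + (1/8)·(31/4) + (1/2)·(23/3) = 689/96.

689/96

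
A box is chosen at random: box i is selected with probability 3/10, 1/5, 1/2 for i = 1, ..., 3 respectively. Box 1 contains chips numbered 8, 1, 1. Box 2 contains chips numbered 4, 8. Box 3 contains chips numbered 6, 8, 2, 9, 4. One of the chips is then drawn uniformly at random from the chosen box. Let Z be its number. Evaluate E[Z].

51/10

E[Z | box 1] = (8+1+1)/3 = 10/3.
E[Z | box 2] = (4+8)/2 = 6.
E[Z | box 3] = (6+8+2+9+4)/5 = 29/5.
E[Z] = (3/10)·(10/3) + (1/5)·(6) + (1/2)·(29/5) = 51/10.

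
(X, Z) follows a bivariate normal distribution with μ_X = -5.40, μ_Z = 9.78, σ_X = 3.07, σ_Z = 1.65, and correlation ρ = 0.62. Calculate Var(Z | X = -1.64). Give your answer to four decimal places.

1.6760

For a bivariate normal, Var(Z | X=x) = σ_Z²(1 − ρ²).
Var(Z | X=-1.64) = (1.65)²·(1 − (0.62)²) = 2.7225·0.6156 = 1.6760.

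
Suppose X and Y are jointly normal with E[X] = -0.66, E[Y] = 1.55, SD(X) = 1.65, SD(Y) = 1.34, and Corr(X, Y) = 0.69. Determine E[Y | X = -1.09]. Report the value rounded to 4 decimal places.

The regression of Y on X has slope ρ·σ_Y/σ_X and passes through (μ_X, μ_Y).
E[Y | X=-1.09] = 1.55 + (0.69)·(1.34/1.65)·(-1.09 − (-0.66)) = 1.55 + (0.56036)·(-0.43) = 1.3090.

1.3090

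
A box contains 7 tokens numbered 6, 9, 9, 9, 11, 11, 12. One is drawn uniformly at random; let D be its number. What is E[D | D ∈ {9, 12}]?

39/4

P(D ∈ {9, 12}) = 4/7.
Σ over the event: 9·3/7 + 12·1/7 = 39/7.
E[D | D ∈ {9, 12}] = (39/7) / (4/7) = 39/4.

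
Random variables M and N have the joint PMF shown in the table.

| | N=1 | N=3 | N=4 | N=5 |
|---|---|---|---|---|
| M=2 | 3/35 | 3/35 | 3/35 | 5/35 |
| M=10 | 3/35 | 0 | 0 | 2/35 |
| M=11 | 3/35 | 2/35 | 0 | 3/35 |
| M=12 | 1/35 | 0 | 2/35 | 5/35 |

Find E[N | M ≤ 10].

P(M ≤ 10) = 19/35.
Σ N·P over the event = 1·(3/35) + 3·(3/35) + 4·(3/35) + 5·(5/35) + 1·(3/35) + 5·(2/35) = 62/35.
E[N | M ≤ 10] = (62/35) / (19/35) = 62/19.

62/19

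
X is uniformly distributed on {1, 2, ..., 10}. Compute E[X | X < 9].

9/2

Given X < 9, X is equally likely to be any of {1, 2, 3, 4, 5, 6, 7, 8}.
E[X | X < 9] = (1 + 2 + 3 + 4 + 5 + 6 + 7 + 8) / 8 = 9/2.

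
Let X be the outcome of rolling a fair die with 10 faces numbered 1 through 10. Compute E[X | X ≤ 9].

Given X ≤ 9, X is equally likely to be any of {1, 2, 3, 4, 5, 6, 7, 8, 9}.
E[X | X ≤ 9] = (1 + 2 + 3 + 4 + 5 + 6 + 7 + 8 + 9) / 9 = 5.

5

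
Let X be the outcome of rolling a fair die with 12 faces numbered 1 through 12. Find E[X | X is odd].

Given X is odd, X is equally likely to be any of {1, 3, 5, 7, 9, 11}.
E[X | X is odd] = (1 + 3 + 5 + 7 + 9 + 11) / 6 = 6.

6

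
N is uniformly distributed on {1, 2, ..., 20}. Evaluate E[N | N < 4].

2

Given N < 4, N is equally likely to be any of {1, 2, 3}.
E[N | N < 4] = (1 + 2 + 3) / 3 = 2.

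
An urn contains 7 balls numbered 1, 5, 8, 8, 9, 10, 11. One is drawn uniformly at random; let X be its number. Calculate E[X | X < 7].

3

P(X < 7) = 2/7.
Σ over the event: 1·1/7 + 5·1/7 = 6/7.
E[X | X < 7] = (6/7) / (2/7) = 3.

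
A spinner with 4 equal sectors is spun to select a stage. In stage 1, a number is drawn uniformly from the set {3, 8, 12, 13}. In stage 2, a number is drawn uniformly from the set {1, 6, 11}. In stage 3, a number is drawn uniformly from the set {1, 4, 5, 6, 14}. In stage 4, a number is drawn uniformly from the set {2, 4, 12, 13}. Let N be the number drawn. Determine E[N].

115/16

E[N | stage 1] = (3+8+12+13)/4 = 9.
E[N | stage 2] = (1+6+11)/3 = 6.
E[N | stage 3] = (1+4+5+6+14)/5 = 6.
E[N | stage 4] = (2+4+12+13)/4 = 31/4.
E[N] = (1/4)·(9) + (1/4)·(6) + (1/4)·(6) + (1/4)·(31/4) = 115/16.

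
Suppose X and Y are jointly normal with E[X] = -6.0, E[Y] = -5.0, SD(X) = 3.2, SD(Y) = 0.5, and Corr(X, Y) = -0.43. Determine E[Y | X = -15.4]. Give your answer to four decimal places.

-4.3684

E[Y | X=x] = μ_Y + ρ(σ_Y/σ_X)(x − μ_X) for jointly normal variables.
E[Y | X=-15.4] = -5.0 + (-0.43)·(0.5/3.2)·(-15.4 − (-6.0)) = -5.0 + (-0.067187)·(-9.4) = -4.3684.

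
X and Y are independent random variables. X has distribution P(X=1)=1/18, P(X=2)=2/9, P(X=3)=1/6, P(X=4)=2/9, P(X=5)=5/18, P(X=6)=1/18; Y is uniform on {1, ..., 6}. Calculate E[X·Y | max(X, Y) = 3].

81/14

P(max(X, Y) = 3) = 7/54.
Summing XY·P(x,y) over outcomes with max(X, Y) = 3 gives 3/4.
E[X·Y | max(X, Y) = 3] = (3/4) / (7/54) = 81/14.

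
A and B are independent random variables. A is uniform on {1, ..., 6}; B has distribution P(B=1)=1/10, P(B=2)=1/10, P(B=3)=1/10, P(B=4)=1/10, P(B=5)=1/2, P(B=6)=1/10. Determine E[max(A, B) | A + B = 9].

P(A + B = 9) = 2/15.
Summing max(A,B)·P(x,y) over outcomes with A + B = 9 gives 7/10.
E[max(A, B) | A + B = 9] = (7/10) / (2/15) = 21/4.

21/4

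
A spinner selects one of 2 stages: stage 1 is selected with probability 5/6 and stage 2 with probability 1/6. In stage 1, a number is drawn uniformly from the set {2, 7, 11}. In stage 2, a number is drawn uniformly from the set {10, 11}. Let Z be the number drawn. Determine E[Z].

E[Z | stage 1] = (2+7+11)/3 = 20/3.
E[Z | stage 2] = (10+11)/2 = 21/2.
By the law of total expectation,
E[Z] = (5/6)·(20/3) + (1/6)·(21/2) = 263/36.

263/36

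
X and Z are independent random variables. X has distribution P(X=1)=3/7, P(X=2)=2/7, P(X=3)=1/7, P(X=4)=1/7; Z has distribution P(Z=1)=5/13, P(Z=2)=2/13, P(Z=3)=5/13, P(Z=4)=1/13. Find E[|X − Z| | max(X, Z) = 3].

52/37

P(max(X, Z) = 3) = 37/91.
Summing |X−Z|·P(x,y) over outcomes with max(X, Z) = 3 gives 4/7.
E[|X − Z| | max(X, Z) = 3] = (4/7) / (37/91) = 52/37.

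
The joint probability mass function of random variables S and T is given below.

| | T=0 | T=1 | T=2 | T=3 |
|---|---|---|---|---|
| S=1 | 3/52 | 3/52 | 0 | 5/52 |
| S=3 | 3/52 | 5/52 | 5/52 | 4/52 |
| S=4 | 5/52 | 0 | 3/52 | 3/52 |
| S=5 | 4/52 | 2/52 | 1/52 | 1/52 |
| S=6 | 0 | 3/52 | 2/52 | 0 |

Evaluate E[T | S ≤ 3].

45/28

P(S ≤ 3) = 7/13.
Σ T·P over the event = 0·(3/52) + 1·(3/52) + 3·(5/52) + 0·(3/52) + 1·(5/52) + 2·(5/52) + 3·(4/52) = 45/52.
E[T | S ≤ 3] = (45/52) / (7/13) = 45/28.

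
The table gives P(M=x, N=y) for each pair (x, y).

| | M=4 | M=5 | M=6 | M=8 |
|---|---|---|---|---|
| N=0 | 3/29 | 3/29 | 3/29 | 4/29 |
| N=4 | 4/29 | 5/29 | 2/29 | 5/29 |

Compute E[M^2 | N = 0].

P(N = 0) = 13/29.
Σ M^2·P over the event = 16·(3/29) + 25·(3/29) + 36·(3/29) + 64·(4/29) = 487/29.
E[M^2 | N = 0] = (487/29) / (13/29) = 487/13.

487/13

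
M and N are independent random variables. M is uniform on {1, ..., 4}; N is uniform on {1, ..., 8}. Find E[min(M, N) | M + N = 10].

3

Outcomes with M + N = 10: (2,8), (3,7), (4,6), each with probability 1/32.
E[min(M, N) | M + N = 10] = (2 + 3 + 4) / 3 = 3.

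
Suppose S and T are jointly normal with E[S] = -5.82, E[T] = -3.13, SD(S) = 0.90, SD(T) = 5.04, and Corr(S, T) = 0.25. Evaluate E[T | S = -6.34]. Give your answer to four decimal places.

-3.8580

E[T | S=x] = μ_T + ρ(σ_T/σ_S)(x − μ_S) for jointly normal variables.
E[T | S=-6.34] = -3.13 + (0.25)·(5.04/0.90)·(-6.34 − (-5.82)) = -3.13 + (1.4)·(-0.52) = -3.8580.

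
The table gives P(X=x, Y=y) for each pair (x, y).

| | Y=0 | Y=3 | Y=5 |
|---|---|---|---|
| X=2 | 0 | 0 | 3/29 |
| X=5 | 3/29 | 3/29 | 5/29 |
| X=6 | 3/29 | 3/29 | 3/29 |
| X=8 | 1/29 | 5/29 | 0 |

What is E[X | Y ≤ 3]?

19/3

P(Y ≤ 3) = 18/29.
Summing X·P(X=x,Y=y) over the conditioning event gives 114/29.
E[X | Y ≤ 3] = (114/29) / (18/29) = 19/3.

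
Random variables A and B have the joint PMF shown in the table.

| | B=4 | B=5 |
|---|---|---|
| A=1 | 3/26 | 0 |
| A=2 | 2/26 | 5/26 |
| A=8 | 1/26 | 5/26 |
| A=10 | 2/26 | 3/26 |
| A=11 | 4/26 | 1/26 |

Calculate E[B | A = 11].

P(A = 11) = 5/26.
Σ B·P over the event = 4·(4/26) + 5·(1/26) = 21/26.
E[B | A = 11] = (21/26) / (5/26) = 21/5.

21/5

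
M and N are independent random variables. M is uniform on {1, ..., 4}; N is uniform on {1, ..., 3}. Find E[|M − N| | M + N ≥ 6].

1

Outcomes with M + N ≥ 6: (3,3), (4,2), (4,3), each with probability 1/12.
E[|M − N| | M + N ≥ 6] = (0 + 2 + 1) / 3 = 1.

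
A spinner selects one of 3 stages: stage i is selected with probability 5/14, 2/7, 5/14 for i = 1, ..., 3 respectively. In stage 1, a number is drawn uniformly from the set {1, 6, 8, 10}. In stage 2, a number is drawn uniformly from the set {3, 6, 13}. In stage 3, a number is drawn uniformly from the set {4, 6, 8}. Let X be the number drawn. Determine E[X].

E[X | stage 1] = (1+6+8+10)/4 = 25/4.
E[X | stage 2] = (3+6+13)/3 = 22/3.
E[X | stage 3] = (4+6+8)/3 = 6.
E[X] = (5/14)·(25/4) + (2/7)·(22/3) + (5/14)·(6) = 1087/168.

1087/168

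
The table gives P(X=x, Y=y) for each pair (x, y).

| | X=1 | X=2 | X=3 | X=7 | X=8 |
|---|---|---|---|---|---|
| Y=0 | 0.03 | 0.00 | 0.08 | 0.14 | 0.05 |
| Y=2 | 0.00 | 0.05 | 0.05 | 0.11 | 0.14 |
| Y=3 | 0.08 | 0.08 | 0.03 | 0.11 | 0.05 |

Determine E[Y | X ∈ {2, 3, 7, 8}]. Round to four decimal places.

P(X ∈ {2, 3, 7, 8}) = 0.89.
Summing Y·P(X=x,Y=y) over the conditioning event gives 1.51.
E[Y | X ∈ {2, 3, 7, 8}] = (1.51) / (0.89) = 1.6966.

1.6966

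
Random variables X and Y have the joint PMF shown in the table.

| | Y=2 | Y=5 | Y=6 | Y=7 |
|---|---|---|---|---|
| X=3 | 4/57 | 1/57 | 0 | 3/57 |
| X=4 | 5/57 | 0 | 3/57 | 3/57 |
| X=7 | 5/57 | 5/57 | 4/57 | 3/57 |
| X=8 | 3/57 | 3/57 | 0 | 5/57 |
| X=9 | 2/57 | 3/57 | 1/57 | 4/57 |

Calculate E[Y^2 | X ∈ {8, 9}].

P(X ∈ {8, 9}) = 7/19.
Σ Y^2·P over the event = 4·(3/57) + 25·(3/57) + 49·(5/57) + 4·(2/57) + 25·(3/57) + 36·(1/57) + 49·(4/57) = 647/57.
E[Y^2 | X ∈ {8, 9}] = (647/57) / (7/19) = 647/21.

647/21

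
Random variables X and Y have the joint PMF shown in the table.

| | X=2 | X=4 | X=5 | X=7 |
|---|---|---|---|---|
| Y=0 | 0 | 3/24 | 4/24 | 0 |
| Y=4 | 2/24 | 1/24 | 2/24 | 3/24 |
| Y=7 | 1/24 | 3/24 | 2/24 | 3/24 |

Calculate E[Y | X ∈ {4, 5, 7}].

80/21

P(X ∈ {4, 5, 7}) = 7/8.
Σ Y·P over the event = 0·(3/24) + 4·(1/24) + 7·(3/24) + 0·(4/24) + 4·(2/24) + 7·(2/24) + 4·(3/24) + 7·(3/24) = 10/3.
E[Y | X ∈ {4, 5, 7}] = (10/3) / (7/8) = 80/21.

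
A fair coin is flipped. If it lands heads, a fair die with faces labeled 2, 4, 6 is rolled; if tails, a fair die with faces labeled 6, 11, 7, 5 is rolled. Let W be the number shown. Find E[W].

45/8

E[W | heads] = (2+4+6)/3 = 4.
E[W | tails] = (6+11+7+5)/4 = 29/4.
By the law of total expectation,
E[W] = (1/2)·(4) + (1/2)·(29/4) = 45/8.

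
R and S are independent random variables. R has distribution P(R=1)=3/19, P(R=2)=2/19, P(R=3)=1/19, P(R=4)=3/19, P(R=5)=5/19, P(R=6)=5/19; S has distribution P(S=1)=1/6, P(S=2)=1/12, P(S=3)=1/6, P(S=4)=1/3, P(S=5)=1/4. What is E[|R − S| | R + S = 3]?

P(R + S = 3) = 7/228.
Summing |R−S|·P(x,y) over outcomes with R + S = 3 gives 7/228.
E[|R − S| | R + S = 3] = (7/228) / (7/228) = 1.

1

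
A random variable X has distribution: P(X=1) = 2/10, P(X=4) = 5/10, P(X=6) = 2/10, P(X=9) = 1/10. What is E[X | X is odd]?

11/3

P(X is odd) = 3/10.
Σ over the event: 1·1/5 + 9·1/10 = 11/10.
E[X | X is odd] = (11/10) / (3/10) = 11/3.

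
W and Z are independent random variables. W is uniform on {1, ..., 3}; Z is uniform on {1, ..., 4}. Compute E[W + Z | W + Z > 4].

P(W + Z > 4) = 1/2.
Summing (W+Z)·P(x,y) over outcomes with W + Z > 4 gives 17/6.
E[W + Z | W + Z > 4] = (17/6) / (1/2) = 17/3.

17/3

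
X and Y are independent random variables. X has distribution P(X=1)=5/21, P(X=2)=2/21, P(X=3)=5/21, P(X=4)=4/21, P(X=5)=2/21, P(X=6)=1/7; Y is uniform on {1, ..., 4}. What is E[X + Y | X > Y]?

285/44

P(X > Y) = 11/21.
Summing (X+Y)·P(x,y) over outcomes with X > Y gives 95/28.
E[X + Y | X > Y] = (95/28) / (11/21) = 285/44.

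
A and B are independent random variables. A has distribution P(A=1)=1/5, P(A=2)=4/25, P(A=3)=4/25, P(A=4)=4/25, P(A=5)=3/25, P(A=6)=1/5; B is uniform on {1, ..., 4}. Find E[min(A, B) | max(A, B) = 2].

P(max(A, B) = 2) = 13/100.
Summing min(A,B)·P(x,y) over outcomes with max(A, B) = 2 gives 17/100.
E[min(A, B) | max(A, B) = 2] = (17/100) / (13/100) = 17/13.

17/13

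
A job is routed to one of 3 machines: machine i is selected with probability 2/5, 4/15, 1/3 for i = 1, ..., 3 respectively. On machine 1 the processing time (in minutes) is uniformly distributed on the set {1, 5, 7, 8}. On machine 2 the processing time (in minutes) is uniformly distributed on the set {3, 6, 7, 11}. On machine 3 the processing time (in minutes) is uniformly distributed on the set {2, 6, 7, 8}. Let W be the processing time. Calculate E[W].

349/60

E[W | machine 1] = (1+5+7+8)/4 = 21/4.
E[W | machine 2] = (3+6+7+11)/4 = 27/4.
E[W | machine 3] = (2+6+7+8)/4 = 23/4.
E[W] = (2/5)·(21/4) + (4/15)·(27/4) + (1/3)·(23/4) = 349/60.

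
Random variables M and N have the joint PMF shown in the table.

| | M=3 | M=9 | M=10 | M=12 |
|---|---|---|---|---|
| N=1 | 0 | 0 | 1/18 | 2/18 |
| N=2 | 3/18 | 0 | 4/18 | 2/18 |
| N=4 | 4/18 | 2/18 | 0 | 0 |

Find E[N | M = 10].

9/5

P(M = 10) = 5/18.
Σ N·P over the event = 1·(1/18) + 2·(4/18) = 1/2.
E[N | M = 10] = (1/2) / (5/18) = 9/5.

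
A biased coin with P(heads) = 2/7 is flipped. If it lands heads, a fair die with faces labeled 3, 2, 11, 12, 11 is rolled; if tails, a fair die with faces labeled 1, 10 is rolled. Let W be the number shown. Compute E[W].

431/70

E[W | heads] = (3+2+11+12+11)/5 = 39/5.
E[W | tails] = (1+10)/2 = 11/2.
E[W] = (2/7)·(39/5) + (5/7)·(11/2) = 431/70.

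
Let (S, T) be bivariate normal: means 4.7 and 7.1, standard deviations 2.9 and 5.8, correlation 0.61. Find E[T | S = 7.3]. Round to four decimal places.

10.2720

The regression of T on S has slope ρ·σ_T/σ_S and passes through (μ_S, μ_T).
E[T | S=7.3] = 7.1 + (0.61)·(5.8/2.9)·(7.3 − (4.7)) = 7.1 + (1.22)·(2.6) = 10.2720.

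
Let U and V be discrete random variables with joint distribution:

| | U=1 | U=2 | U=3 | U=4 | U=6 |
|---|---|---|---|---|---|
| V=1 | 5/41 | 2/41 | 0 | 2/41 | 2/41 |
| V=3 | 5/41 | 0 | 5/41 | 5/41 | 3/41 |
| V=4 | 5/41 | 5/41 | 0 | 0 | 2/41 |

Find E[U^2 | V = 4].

P(V = 4) = 12/41.
Σ U^2·P over the event = 1·(5/41) + 4·(5/41) + 36·(2/41) = 97/41.
E[U^2 | V = 4] = (97/41) / (12/41) = 97/12.

97/12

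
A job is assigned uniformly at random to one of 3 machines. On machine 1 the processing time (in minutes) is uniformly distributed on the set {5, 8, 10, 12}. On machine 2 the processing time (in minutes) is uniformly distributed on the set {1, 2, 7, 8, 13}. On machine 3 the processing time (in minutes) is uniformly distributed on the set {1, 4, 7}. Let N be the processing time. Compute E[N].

379/60

E[N | machine 1] = (5+8+10+12)/4 = 35/4.
E[N | machine 2] = (1+2+7+8+13)/5 = 31/5.
E[N | machine 3] = (1+4+7)/3 = 4.
E[N] = (1/3)·(35/4) + (1/3)·(31/5) + (1/3)·(4) = 379/60.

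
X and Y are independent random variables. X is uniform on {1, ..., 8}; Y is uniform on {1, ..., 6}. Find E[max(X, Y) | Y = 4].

P(Y = 4) = 1/6.
Summing max(X,Y)·P(x,y) over outcomes with Y = 4 gives 7/8.
E[max(X, Y) | Y = 4] = (7/8) / (1/6) = 21/4.

21/4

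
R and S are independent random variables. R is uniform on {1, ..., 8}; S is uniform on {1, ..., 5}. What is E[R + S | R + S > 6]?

P(R + S > 6) = 5/8.
Summing (R+S)·P(x,y) over outcomes with R + S > 6 gives 23/4.
E[R + S | R + S > 6] = (23/4) / (5/8) = 46/5.

46/5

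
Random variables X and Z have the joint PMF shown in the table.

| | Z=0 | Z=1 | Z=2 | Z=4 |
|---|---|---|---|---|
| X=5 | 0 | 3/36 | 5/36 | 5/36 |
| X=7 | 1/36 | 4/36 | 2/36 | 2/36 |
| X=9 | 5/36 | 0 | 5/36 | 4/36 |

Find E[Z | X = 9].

13/7

P(X = 9) = 7/18.
Σ Z·P over the event = 0·(5/36) + 2·(5/36) + 4·(4/36) = 13/18.
E[Z | X = 9] = (13/18) / (7/18) = 13/7.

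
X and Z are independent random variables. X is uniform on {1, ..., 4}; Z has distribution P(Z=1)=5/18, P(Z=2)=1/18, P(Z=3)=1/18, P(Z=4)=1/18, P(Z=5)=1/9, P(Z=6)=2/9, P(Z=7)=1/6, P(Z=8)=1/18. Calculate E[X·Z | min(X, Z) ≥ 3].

245/12

P(min(X, Z) ≥ 3) = 1/3.
Summing XZ·P(x,y) over outcomes with min(X, Z) ≥ 3 gives 245/36.
E[X·Z | min(X, Z) ≥ 3] = (245/36) / (1/3) = 245/12.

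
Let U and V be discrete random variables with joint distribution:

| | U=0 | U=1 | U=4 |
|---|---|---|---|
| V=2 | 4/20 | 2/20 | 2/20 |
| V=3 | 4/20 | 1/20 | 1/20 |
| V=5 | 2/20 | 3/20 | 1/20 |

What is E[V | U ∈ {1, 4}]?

17/5

P(U ∈ {1, 4}) = 1/2.
Σ V·P over the event = 2·(2/20) + 3·(1/20) + 5·(3/20) + 2·(2/20) + 3·(1/20) + 5·(1/20) = 17/10.
E[V | U ∈ {1, 4}] = (17/10) / (1/2) = 17/5.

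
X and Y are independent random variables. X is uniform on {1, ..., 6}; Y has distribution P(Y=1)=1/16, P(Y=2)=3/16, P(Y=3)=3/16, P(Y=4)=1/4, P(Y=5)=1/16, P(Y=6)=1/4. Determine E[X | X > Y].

169/35

P(X > Y) = 35/96.
Summing X·P(x,y) over outcomes with X > Y gives 169/96.
E[X | X > Y] = (169/96) / (35/96) = 169/35.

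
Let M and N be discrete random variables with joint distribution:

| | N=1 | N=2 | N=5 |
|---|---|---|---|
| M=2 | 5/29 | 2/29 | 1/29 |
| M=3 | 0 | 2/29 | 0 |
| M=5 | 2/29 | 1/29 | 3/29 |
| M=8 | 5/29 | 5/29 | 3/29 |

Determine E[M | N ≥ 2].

96/17

P(N ≥ 2) = 17/29.
Σ M·P over the event = 2·(2/29) + 2·(1/29) + 3·(2/29) + 5·(1/29) + 5·(3/29) + 8·(5/29) + 8·(3/29) = 96/29.
E[M | N ≥ 2] = (96/29) / (17/29) = 96/17.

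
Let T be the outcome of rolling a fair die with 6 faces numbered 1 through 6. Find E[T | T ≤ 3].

Given T ≤ 3, T is equally likely to be any of {1, 2, 3}.
E[T | T ≤ 3] = (1 + 2 + 3) / 3 = 2.

2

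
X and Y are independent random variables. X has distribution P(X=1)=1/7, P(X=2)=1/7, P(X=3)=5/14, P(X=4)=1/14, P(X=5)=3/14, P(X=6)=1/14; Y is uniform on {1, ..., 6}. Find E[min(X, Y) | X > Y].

17/8

P(X > Y) = 8/21.
Summing min(X,Y)·P(x,y) over outcomes with X > Y gives 17/21.
E[min(X, Y) | X > Y] = (17/21) / (8/21) = 17/8.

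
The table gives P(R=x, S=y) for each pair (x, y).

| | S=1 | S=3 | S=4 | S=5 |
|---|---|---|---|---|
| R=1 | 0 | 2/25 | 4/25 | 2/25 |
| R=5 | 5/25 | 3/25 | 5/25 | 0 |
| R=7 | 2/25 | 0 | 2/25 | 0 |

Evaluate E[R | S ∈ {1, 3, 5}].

P(S ∈ {1, 3, 5}) = 14/25.
Σ R·P over the event = 1·(2/25) + 1·(2/25) + 5·(5/25) + 5·(3/25) + 7·(2/25) = 58/25.
E[R | S ∈ {1, 3, 5}] = (58/25) / (14/25) = 29/7.

29/7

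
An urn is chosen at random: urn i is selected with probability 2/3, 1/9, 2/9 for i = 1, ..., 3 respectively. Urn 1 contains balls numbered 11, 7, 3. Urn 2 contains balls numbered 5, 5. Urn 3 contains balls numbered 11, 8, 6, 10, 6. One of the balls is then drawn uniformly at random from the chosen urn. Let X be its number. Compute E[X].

317/45

E[X | urn 1] = (11+7+3)/3 = 7.
E[X | urn 2] = (5+5)/2 = 5.
E[X | urn 3] = (11+8+6+10+6)/5 = 41/5.
E[X] = (2/3)·(7) + (1/9)·(5) + (2/9)·(41/5) = 317/45.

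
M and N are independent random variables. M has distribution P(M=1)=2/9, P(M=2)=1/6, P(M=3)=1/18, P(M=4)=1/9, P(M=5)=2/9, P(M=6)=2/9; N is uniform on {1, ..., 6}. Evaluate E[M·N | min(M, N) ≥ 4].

26

P(min(M, N) ≥ 4) = 5/18.
Summing MN·P(x,y) over outcomes with min(M, N) ≥ 4 gives 65/9.
E[M·N | min(M, N) ≥ 4] = (65/9) / (5/18) = 26.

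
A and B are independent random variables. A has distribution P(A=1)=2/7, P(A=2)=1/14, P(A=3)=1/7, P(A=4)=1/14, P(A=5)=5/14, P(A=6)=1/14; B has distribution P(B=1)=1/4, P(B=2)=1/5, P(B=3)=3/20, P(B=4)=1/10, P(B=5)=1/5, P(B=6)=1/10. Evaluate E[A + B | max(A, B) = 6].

210/23

P(max(A, B) = 6) = 23/140.
Summing (A+B)·P(x,y) over outcomes with max(A, B) = 6 gives 3/2.
E[A + B | max(A, B) = 6] = (3/2) / (23/140) = 210/23.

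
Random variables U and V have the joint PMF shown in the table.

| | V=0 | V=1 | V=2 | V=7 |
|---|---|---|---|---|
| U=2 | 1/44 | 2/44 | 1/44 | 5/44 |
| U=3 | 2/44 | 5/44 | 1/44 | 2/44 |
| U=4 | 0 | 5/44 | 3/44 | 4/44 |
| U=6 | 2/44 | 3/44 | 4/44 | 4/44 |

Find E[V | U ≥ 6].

3

P(U ≥ 6) = 13/44.
Σ V·P over the event = 0·(2/44) + 1·(3/44) + 2·(4/44) + 7·(4/44) = 39/44.
E[V | U ≥ 6] = (39/44) / (13/44) = 3.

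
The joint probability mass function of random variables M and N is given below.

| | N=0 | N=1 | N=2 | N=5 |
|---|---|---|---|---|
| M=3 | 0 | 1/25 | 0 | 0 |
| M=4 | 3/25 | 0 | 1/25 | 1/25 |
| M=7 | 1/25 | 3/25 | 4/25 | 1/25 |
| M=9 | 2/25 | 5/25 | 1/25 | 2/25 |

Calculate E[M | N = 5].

P(N = 5) = 4/25.
Σ M·P over the event = 4·(1/25) + 7·(1/25) + 9·(2/25) = 29/25.
E[M | N = 5] = (29/25) / (4/25) = 29/4.

29/4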